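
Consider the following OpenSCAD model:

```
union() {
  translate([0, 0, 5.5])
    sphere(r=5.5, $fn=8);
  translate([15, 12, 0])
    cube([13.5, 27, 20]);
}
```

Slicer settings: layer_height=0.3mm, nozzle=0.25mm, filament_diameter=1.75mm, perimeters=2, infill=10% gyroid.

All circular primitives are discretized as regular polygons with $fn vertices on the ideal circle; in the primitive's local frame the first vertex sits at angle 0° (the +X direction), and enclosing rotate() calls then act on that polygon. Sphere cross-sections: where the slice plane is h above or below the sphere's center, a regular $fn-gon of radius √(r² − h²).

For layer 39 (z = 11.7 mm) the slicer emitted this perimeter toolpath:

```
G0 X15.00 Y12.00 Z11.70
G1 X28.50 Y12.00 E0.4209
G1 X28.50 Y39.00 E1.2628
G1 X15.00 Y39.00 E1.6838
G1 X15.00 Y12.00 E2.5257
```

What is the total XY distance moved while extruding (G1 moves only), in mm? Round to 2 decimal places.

Sum the Euclidean lengths of each G1 segment: total = 81.00 mm.

81.00 mm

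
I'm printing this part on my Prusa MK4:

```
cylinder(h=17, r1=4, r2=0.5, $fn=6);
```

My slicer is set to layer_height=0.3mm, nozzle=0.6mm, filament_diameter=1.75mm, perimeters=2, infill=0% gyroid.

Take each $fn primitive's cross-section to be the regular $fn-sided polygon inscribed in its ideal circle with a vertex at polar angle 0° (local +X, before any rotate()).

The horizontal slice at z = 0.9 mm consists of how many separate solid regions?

1

At z = 0.9 mm: the cone (r1=4→r2=0.5) has section circumradius 3.815 here — a regular 6-gon. The result has 1 disconnected region.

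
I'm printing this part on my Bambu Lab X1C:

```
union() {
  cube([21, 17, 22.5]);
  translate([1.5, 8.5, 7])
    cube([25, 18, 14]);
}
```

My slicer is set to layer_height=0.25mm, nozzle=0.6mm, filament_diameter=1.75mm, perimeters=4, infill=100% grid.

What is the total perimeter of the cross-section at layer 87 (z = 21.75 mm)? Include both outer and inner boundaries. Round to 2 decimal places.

At z = 21.75 mm: the cube (footprint 21×17) is included at this height (perimeter 76.00 mm); the cube at (1.5, 8.5) is not intersected at this z (z outside [7, 21]); Merging all regions: only the 21×17 cube is present, so the union is just that shape — boundary = 76.00 mm. Overall, the cross-section is a single solid region. Total boundary length (outer) = 76.00 mm.

76.00 mm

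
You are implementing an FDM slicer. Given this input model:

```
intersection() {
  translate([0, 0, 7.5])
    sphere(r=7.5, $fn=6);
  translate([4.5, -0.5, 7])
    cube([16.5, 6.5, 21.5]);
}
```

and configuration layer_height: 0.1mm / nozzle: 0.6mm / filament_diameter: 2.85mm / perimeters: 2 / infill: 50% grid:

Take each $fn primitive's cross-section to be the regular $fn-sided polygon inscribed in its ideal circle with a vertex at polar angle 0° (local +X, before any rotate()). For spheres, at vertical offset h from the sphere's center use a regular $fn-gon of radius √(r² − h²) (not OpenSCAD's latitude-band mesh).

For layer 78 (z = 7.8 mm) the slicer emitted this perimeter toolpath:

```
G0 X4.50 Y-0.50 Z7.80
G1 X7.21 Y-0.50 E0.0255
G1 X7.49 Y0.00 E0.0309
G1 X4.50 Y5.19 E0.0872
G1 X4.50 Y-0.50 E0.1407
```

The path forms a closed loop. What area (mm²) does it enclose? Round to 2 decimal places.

Apply the shoelace formula to the sequence of (X, Y) vertices; enclosed area = 9.18 mm².

9.18 mm²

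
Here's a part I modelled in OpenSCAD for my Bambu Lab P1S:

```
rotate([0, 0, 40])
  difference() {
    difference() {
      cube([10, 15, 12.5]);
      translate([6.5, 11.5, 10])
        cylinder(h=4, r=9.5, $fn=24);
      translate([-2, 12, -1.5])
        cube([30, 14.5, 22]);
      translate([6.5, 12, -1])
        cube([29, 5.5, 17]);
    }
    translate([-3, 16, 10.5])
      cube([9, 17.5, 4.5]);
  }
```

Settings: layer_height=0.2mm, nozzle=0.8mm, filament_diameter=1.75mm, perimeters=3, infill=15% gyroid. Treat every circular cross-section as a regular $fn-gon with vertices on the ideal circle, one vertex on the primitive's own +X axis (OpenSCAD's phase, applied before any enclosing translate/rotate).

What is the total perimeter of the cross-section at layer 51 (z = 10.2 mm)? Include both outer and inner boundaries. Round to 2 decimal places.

At z = 10.2 mm: the cube (footprint 10×15) is included at this height (perimeter 50.00 mm); the r=9.5 cylinder at (6.5, 11.5) contributes a regular 24-gon of circumradius 9.5 (perimeter = 2·24·9.500·sin(180°/24) = 59.52 mm); the cube at (-2, 12) is present — its section is the full 30×14.5 rectangle (perimeter 89.00 mm); the cube at (6.5, 12) is present — its section is the full 29×5.5 rectangle (perimeter 69.00 mm); After the difference (first − rest): starting from the 10×15 cube, the r=9.5 cylinder at (6.5, 11.5) partially overlaps it — only the 123.41 mm² overlap (of its 280.30 mm²) is removed, clipping the outline; the 30×14.5 cube at (-2, 12) misses the remaining region (no effect); the 29×5.5 cube at (6.5, 12) misses the remaining region (no effect) — boundary = 28.14 mm; the cube at (-3, 16) does not reach this height (z outside [10.5, 15]); Subtracting the remaining from the first: none of the subtracted shapes is present at this height, so the result so far is unchanged — boundary = 28.14 mm; (rotated 40° about Z; rotation is an isometry so areas/perimeters/island counts are preserved). Overall, the cross-section is a single solid region. Total boundary length (outer) = 28.14 mm.

28.14 mm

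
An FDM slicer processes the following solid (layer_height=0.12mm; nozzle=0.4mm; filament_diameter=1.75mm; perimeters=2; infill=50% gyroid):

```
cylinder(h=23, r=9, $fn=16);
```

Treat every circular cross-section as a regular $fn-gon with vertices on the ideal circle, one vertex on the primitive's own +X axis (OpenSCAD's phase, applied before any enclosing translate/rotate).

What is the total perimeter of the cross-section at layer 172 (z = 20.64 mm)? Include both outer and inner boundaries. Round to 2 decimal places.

56.19 mm

At z = 20.64 mm: the cylinder: section is a regular 16-gon, circumradius r=9 (perimeter = 2·16·9.000·sin(180°/16) = 56.19 mm). Overall, the cross-section is a single solid region. Total boundary length (outer) = 56.19 mm.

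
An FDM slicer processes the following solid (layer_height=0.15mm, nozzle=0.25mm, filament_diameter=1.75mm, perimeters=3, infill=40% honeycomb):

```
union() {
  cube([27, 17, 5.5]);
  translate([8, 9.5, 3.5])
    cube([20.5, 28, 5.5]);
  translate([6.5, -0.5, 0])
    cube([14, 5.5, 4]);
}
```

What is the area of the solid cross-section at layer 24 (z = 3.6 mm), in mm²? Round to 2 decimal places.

At z = 3.6 mm: the 27×17 cube contributes its full rectangle (area 459.00 mm²); the 20.5×28 cube at (8, 9.5) contributes its full rectangle (area 574.00 mm²); the cube at (6.5, -0.5) is present — its section is the full 14×5.5 rectangle (area 77.00 mm²); Combining (union): the regions partially overlap — summed areas 1110.00 mm² minus the doubly-counted overlap 212.50 mm² gives 897.50 mm² — area = 897.50 mm². Overall, the cross-section is a single solid region. Net area = 897.50 mm².

897.50 mm²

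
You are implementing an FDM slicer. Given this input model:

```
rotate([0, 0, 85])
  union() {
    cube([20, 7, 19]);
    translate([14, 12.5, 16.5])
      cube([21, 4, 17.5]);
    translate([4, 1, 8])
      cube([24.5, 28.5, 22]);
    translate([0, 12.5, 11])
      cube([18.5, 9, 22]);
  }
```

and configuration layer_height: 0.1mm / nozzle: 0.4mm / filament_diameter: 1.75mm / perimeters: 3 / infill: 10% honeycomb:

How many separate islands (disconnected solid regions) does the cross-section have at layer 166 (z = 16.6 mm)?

At z = 16.6 mm: the cube (footprint 20×7) is included at this height; the 21×4 cube at (14, 12.5) contributes its full rectangle; the cube at (4, 1) (footprint 24.5×28.5) is included at this height; the cube at (0, 12.5) is present — its section is the full 18.5×9 rectangle; Merging all regions: the regions partially overlap (shared area 284.50 mm²), so overlapping operands fuse into one piece — 1 connected region; (whole slice rotated 85° about Z — lengths, areas and connectivity unchanged). Overall, the cross-section is a single solid region. Island count = 1.

1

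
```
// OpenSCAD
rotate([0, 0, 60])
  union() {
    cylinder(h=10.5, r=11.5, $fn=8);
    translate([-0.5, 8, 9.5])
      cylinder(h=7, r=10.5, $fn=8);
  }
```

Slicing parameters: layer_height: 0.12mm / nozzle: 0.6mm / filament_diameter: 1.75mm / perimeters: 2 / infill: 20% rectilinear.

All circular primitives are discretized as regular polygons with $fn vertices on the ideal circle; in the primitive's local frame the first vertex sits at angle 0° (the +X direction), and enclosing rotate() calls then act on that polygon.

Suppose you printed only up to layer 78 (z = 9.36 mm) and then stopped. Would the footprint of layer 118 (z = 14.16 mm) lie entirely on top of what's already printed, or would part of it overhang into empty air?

part overhangs

Compare the two slices. At z = 9.36: the r=11.5 cylinder contributes a regular 8-gon of circumradius 11.5 (area = (8/2)·11.500²·sin(360°/8) = 374.06 mm²); the cylinder at (-0.5, 8) does not reach this height (z outside [9.5, 16.5]); Taking the union: only the r=11.5 cylinder is present, so the union is just that shape — area = 374.06 mm²; (rotated 60° about Z; rotation is an isometry so areas/perimeters/island counts are preserved). At z = 14.16: the cylinder is not intersected at this z (z outside [0, 10.5]); the r=10.5 cylinder at (-0.5, 8) contributes a regular 8-gon of circumradius 10.5 (area = (8/2)·10.500²·sin(360°/8) = 311.83 mm²); Combining (union): only the r=10.5 cylinder at (-0.5, 8) is present, so the union is just that shape — area = 311.83 mm²; (rotated 60° about Z; rotation is an isometry so areas/perimeters/island counts are preserved). Checking containment: at z = 14.16 the cross-section extends beyond the z = 9.36 cross-section by about 133.14 mm².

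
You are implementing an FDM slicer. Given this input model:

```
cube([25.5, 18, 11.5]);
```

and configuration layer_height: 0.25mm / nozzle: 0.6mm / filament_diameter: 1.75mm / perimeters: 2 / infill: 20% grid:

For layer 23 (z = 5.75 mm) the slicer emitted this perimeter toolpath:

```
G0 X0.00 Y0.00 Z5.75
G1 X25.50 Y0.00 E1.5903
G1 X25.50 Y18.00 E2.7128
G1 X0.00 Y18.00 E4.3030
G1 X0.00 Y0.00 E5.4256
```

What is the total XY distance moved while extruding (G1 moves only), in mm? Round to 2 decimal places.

Sum the Euclidean lengths of each G1 segment: total = 87.00 mm.

87.00 mm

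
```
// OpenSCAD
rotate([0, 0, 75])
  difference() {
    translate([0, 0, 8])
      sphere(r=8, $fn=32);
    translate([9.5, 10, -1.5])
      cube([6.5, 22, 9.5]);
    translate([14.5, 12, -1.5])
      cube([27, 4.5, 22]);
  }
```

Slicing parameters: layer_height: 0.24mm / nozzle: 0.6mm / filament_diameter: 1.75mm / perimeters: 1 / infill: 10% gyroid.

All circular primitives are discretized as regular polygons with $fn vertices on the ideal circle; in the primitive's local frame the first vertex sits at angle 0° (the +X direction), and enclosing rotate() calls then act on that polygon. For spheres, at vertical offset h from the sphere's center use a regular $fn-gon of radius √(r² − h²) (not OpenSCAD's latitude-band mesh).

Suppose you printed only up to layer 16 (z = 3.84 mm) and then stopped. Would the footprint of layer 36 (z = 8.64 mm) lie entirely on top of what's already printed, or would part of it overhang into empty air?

Compare the two slices. At z = 3.84: the r=8 sphere slices to a regular 32-gon of circumradius 6.833 (√(r²−h²) with h=4.16 from center) (area = (32/2)·6.833²·sin(360°/32) = 145.75 mm²); the 6.5×22 cube at (9.5, 10) contributes its full rectangle (area 143.00 mm²); the cube at (14.5, 12) (footprint 27×4.5) is included at this height (area 121.50 mm²); Taking the first minus the rest: starting from the r=8 sphere (145.75 mm²), the 6.5×22 cube at (9.5, 10) misses the remaining region (no effect); the 27×4.5 cube at (14.5, 12) misses the remaining region (no effect) — area = 145.75 mm²; (whole slice rotated 75° about Z — lengths, areas and connectivity unchanged). At z = 8.64: the r=8 sphere contributes a regular 32-gon of circumradius √(8²−0.64²) = 7.974 (area = (32/2)·7.974²·sin(360°/32) = 198.49 mm²); the cube at (9.5, 10) is absent (z outside [-1.5, 8]); the 27×4.5 cube at (14.5, 12) contributes its full rectangle (area 121.50 mm²); Taking the first minus the rest: starting from the r=8 sphere (198.49 mm²), the 27×4.5 cube at (14.5, 12) misses the remaining region (no effect) — area = 198.49 mm²; (whole slice rotated 75° about Z — lengths, areas and connectivity unchanged). Checking containment: at z = 8.64 the cross-section extends beyond the z = 3.84 cross-section by about 52.74 mm².

part overhangs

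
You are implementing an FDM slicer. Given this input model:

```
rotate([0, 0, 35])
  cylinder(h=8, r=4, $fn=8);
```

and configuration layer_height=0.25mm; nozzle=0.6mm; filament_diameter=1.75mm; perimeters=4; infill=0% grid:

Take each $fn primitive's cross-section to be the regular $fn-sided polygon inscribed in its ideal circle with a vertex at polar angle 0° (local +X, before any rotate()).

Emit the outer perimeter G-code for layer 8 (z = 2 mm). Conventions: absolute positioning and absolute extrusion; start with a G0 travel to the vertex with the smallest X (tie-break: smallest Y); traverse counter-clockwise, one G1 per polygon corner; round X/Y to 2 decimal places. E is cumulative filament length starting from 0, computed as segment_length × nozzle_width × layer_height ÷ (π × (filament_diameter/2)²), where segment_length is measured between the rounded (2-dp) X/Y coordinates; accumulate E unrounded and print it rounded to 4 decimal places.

G0 X-3.94 Y0.69 Z2.00
G1 X-3.28 Y-2.29 E0.1903
G1 X-0.69 Y-3.94 E0.3819
G1 X2.29 Y-3.28 E0.5722
G1 X3.94 Y-0.69 E0.7637
G1 X3.28 Y2.29 E0.9541
G1 X0.69 Y3.94 E1.1456
G1 X-2.29 Y3.28 E1.3359
G1 X-3.94 Y0.69 E1.5274

At z = 2 mm: the cylinder: section is a regular 8-gon, circumradius r=4; (rotated 35° about Z; rotation is an isometry so areas/perimeters/island counts are preserved). The outline is a single polygon with 8 vertices. Extrusion per mm of travel: 0.6 × 0.25 / (π × 0.875²) = 0.062363. Accumulating E over each segment gives final E = 1.5274.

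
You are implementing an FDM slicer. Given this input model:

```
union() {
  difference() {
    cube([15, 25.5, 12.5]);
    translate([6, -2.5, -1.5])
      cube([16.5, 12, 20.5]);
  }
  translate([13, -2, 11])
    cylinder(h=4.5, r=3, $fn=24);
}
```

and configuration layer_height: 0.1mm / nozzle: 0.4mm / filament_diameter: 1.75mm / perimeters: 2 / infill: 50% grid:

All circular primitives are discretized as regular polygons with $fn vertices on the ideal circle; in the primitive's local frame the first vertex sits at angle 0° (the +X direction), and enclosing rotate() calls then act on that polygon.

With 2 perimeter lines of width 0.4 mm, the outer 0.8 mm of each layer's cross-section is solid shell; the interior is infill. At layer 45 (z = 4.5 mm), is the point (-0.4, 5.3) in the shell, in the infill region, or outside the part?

outside

At z = 4.5 mm: the cube is present — its section is the full 15×25.5 rectangle; the 16.5×12 cube at (6, -2.5) contributes its full rectangle; Subtracting the remaining from the first: starting from the 15×25.5 cube, the 16.5×12 cube at (6, -2.5) partially overlaps it — only the 85.50 mm² overlap (of its 198.00 mm²) is removed, clipping the outline — 1 connected region; the cylinder at (13, -2) is not intersected at this z (z outside [11, 15.5]); Merging all regions: only that combined region is present, so the union is just that shape — 1 connected region. Overall, the cross-section is a single solid region. The nearest boundary edge runs (0.00, 0.00)→(0.00, 25.50); distance from the point to it = 0.40 mm. The point is not inside any of the regions above, so it lies outside the cross-section (0.40 mm from the nearest boundary).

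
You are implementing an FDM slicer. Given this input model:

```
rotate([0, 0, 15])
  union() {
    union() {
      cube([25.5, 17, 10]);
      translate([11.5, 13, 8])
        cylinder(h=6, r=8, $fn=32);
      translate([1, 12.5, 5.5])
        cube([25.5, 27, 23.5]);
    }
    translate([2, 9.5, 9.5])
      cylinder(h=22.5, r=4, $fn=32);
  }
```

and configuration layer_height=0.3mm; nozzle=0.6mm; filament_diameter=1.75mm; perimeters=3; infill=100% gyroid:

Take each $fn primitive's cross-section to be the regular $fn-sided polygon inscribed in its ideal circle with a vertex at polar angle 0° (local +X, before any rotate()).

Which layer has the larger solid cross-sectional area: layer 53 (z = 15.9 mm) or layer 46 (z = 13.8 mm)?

layer 46 (z = 13.8 mm)

Layer 53 (z = 15.9): the cube does not reach this height (z outside [0, 10]); the cylinder at (11.5, 13) does not reach this height (z outside [8, 14]); the cube at (1, 12.5) is present — its section is the full 25.5×27 rectangle (area 688.50 mm²); Combining (union): only the 25.5×27 cube at (1, 12.5) is present, so the union is just that shape — area = 688.50 mm²; the r=4 cylinder at (2, 9.5) contributes a regular 32-gon of circumradius 4 (area = (32/2)·4.000²·sin(360°/32) = 49.94 mm²); Merging all regions: the regions partially overlap — summed areas 738.44 mm² minus the doubly-counted overlap 2.72 mm² gives 735.72 mm² — area = 735.72 mm²; (rotated 15° about Z; rotation is an isometry so areas/perimeters/island counts are preserved). So its area = 735.72 mm². Layer 46 (z = 13.8): the cube is not intersected at this z (z outside [0, 10]); the r=8 cylinder at (11.5, 13) gives a regular 32-gon of circumradius 8 (constant along its height) (area = (32/2)·8.000²·sin(360°/32) = 199.77 mm²); the 25.5×27 cube at (1, 12.5) contributes its full rectangle (area 688.50 mm²); Taking the union: the regions partially overlap — summed areas 888.27 mm² minus the doubly-counted overlap 107.86 mm² gives 780.41 mm² — area = 780.41 mm²; the r=4 cylinder at (2, 9.5) contributes a regular 32-gon of circumradius 4 (area = (32/2)·4.000²·sin(360°/32) = 49.94 mm²); Taking the union: the regions partially overlap — summed areas 830.35 mm² minus the doubly-counted overlap 9.67 mm² gives 820.68 mm² — area = 820.68 mm²; (rotated 15° about Z; rotation is an isometry so areas/perimeters/island counts are preserved). So its area = 820.68 mm². Layer 46 is larger (820.68 vs 735.72 mm²).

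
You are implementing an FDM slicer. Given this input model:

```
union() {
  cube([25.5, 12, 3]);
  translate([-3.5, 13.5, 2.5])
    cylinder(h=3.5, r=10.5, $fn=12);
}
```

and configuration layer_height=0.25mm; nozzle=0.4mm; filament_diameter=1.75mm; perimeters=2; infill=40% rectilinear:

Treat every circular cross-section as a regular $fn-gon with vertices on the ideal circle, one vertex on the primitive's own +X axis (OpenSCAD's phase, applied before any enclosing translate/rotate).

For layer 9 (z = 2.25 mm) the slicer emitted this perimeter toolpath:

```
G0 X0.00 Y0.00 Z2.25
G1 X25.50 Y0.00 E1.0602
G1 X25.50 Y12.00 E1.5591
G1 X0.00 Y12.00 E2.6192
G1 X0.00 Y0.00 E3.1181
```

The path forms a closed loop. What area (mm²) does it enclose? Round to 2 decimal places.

Apply the shoelace formula to the sequence of (X, Y) vertices; enclosed area = 306.00 mm².

306.00 mm²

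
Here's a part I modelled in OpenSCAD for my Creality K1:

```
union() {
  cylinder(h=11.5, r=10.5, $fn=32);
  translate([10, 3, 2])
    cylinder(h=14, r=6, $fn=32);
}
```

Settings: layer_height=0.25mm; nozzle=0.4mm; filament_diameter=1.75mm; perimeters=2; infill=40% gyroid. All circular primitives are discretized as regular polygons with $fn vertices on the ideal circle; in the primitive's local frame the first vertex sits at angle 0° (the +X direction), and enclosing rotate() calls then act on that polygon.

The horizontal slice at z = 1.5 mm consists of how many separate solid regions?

At z = 1.5 mm: the cylinder: section is a regular 32-gon, circumradius r=10.5; the cylinder at (10, 3) is not intersected at this z (z outside [2, 16]); Combining (union): only the r=10.5 cylinder is present, so the union is just that shape — 1 connected region. The result has 1 disconnected region.

1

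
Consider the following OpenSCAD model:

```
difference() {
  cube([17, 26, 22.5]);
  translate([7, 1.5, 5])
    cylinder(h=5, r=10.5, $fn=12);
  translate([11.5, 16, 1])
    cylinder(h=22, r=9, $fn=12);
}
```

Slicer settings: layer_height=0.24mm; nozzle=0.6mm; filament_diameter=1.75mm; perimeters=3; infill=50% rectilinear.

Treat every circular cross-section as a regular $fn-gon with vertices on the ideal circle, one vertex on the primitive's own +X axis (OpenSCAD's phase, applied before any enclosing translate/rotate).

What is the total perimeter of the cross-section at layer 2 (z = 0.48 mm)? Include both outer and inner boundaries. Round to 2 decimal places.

86.00 mm

At z = 0.48 mm: the cube is present — its section is the full 17×26 rectangle (perimeter 86.00 mm); the cylinder at (7, 1.5) is not intersected at this z (z outside [5, 10]); the cylinder at (11.5, 16) is not intersected at this z (z outside [1, 23]); Taking the first minus the rest: none of the subtracted shapes is present at this height, so the 17×26 cube is unchanged — boundary = 86.00 mm. Overall, the cross-section is a single solid region. Total boundary length (outer) = 86.00 mm.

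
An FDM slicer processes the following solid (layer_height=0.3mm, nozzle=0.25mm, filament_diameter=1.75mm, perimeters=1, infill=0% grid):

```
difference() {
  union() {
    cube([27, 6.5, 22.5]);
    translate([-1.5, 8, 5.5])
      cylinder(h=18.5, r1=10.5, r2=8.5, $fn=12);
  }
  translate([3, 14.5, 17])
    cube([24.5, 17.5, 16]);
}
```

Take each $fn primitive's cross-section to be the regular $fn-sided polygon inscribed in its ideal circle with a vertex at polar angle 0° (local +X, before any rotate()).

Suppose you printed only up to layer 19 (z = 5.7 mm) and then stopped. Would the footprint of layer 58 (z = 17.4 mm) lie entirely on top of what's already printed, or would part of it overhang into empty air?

entirely on top

Compare the two slices. At z = 5.7: the cube is present — its section is the full 27×6.5 rectangle (area 175.50 mm²); the cone at (-1.5, 8) contributes a regular 12-gon of circumradius 10.478 (interpolated between r1=10.5 and r2=8.5 at t=0.011) (area = (12/2)·10.478²·sin(360°/12) = 329.39 mm²); Merging all regions: the regions partially overlap — summed areas 504.89 mm² minus the doubly-counted overlap 47.30 mm² gives 457.59 mm² — area = 457.59 mm²; the cube at (3, 14.5) is not intersected at this z (z outside [17, 33]); Subtracting the remaining from the first: none of the subtracted shapes is present at this height, so the result so far is unchanged — area = 457.59 mm². At z = 17.4: the cube (footprint 27×6.5) is included at this height (area 175.50 mm²); the cone at (-1.5, 8) (r1=10.5→r2=8.5) has section circumradius 9.214 here — a regular 12-gon (area = (12/2)·9.214²·sin(360°/12) = 254.67 mm²); Taking the union: the regions partially overlap — summed areas 430.17 mm² minus the doubly-counted overlap 37.65 mm² gives 392.52 mm² — area = 392.52 mm²; the cube at (3, 14.5) (footprint 24.5×17.5) is included at this height (area 428.75 mm²); After the difference (first − rest): starting from that combined region (392.52 mm²), the 24.5×17.5 cube at (3, 14.5) partially overlaps it — only the 1.25 mm² overlap (of its 428.75 mm²) is removed, clipping the outline — area = 391.26 mm². Checking containment: the cross-section at z = 17.4 is a subset of the cross-section at z = 5.7.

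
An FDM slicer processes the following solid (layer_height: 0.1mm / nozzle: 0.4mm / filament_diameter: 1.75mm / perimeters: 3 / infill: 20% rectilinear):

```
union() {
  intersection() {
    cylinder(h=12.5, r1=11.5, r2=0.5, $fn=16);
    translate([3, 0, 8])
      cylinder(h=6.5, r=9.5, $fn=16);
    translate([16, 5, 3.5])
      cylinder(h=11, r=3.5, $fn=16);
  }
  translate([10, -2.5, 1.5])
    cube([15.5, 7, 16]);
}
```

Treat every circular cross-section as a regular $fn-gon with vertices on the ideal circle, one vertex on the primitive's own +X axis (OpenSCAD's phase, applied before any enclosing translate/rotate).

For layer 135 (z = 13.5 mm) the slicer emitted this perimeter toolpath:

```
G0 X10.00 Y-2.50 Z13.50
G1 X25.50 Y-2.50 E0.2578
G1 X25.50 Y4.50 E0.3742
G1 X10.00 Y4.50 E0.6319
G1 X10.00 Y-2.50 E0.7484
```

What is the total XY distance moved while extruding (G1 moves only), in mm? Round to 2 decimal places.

45.00 mm

Sum the Euclidean lengths of each G1 segment: total = 45.00 mm.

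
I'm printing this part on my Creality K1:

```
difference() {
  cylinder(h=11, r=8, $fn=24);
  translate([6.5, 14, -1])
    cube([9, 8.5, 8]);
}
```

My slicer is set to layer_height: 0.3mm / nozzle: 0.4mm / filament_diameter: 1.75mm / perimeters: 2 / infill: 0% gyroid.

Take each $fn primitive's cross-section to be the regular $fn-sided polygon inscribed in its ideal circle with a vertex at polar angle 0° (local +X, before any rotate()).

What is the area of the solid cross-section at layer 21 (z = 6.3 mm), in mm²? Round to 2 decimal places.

198.77 mm²

At z = 6.3 mm: the cylinder: section is a regular 24-gon, circumradius r=8 (area = (24/2)·8.000²·sin(360°/24) = 198.77 mm²); the 9×8.5 cube at (6.5, 14) contributes its full rectangle (area 76.50 mm²); Taking the first minus the rest: starting from the r=8 cylinder (198.77 mm²), the 9×8.5 cube at (6.5, 14) misses the remaining region (no effect) — area = 198.77 mm². Overall, the cross-section is a single solid region. Net area = 198.77 mm².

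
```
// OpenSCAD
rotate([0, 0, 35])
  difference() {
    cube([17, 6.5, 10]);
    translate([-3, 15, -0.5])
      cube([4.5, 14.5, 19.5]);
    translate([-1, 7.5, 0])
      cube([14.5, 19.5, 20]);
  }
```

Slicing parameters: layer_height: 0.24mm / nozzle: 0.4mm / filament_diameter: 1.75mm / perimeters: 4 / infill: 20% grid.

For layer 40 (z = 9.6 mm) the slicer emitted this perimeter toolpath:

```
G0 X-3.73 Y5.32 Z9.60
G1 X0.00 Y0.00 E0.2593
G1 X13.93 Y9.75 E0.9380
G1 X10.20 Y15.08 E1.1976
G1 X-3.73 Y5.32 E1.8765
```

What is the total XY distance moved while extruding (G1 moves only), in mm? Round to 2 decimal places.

Sum the Euclidean lengths of each G1 segment: total = 47.01 mm.

47.01 mm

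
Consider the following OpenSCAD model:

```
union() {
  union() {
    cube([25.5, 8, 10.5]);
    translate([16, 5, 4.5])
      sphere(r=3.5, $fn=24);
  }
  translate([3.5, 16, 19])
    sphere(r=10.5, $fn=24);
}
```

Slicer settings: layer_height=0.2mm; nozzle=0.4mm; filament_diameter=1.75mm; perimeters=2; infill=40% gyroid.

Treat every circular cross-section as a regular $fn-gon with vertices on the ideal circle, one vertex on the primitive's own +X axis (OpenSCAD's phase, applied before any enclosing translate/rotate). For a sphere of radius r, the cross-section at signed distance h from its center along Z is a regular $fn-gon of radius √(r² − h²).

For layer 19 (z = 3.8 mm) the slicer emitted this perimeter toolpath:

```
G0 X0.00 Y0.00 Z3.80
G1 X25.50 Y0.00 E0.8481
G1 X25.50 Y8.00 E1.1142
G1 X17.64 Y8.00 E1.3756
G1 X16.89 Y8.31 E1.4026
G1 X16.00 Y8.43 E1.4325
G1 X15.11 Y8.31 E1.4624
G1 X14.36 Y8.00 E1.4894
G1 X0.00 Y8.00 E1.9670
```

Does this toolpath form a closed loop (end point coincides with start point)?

no

Start point (G0): (0.00, 0.00). End point (last G1): the path does not return to the start — open.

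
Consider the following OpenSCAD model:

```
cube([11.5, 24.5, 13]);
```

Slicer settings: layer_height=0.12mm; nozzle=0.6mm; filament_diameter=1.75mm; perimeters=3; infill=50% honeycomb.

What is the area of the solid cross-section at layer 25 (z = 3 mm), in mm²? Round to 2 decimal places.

At z = 3 mm: the cube (footprint 11.5×24.5) is included at this height (area 281.75 mm²). Overall, the cross-section is a single solid region. Net area = 281.75 mm².

281.75 mm²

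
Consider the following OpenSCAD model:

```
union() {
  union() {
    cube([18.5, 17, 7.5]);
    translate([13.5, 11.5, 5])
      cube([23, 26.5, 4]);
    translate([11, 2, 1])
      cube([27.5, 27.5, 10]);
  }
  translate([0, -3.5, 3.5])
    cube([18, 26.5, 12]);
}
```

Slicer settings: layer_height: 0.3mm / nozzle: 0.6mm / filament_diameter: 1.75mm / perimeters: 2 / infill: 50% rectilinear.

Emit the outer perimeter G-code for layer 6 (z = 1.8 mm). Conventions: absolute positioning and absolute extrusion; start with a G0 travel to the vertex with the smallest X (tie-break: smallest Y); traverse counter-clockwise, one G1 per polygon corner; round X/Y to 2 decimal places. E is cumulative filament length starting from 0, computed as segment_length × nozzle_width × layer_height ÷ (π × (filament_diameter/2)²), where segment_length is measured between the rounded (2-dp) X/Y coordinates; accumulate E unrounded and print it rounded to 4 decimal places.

G0 X0.00 Y0.00 Z1.80
G1 X18.50 Y0.00 E1.3845
G1 X18.50 Y2.00 E1.5341
G1 X38.50 Y2.00 E3.0308
G1 X38.50 Y29.50 E5.0888
G1 X11.00 Y29.50 E7.1468
G1 X11.00 Y17.00 E8.0822
G1 X0.00 Y17.00 E8.9054
G1 X0.00 Y0.00 E10.1776

At z = 1.8 mm: the cube is present — its section is the full 18.5×17 rectangle; the cube at (13.5, 11.5) does not reach this height (z outside [5, 9]); the cube at (11, 2) (footprint 27.5×27.5) is included at this height; Merging all regions: the regions partially overlap (shared area 112.50 mm²), so overlapping operands fuse into one piece — 1 connected region; the cube at (0, -3.5) is absent (z outside [3.5, 15.5]); Taking the union: only that combined region is present, so the union is just that shape — 1 connected region. The outline is a single polygon with 8 vertices. Extrusion per mm of travel: 0.6 × 0.3 / (π × 0.875²) = 0.074835. Accumulating E over each segment gives final E = 10.1776.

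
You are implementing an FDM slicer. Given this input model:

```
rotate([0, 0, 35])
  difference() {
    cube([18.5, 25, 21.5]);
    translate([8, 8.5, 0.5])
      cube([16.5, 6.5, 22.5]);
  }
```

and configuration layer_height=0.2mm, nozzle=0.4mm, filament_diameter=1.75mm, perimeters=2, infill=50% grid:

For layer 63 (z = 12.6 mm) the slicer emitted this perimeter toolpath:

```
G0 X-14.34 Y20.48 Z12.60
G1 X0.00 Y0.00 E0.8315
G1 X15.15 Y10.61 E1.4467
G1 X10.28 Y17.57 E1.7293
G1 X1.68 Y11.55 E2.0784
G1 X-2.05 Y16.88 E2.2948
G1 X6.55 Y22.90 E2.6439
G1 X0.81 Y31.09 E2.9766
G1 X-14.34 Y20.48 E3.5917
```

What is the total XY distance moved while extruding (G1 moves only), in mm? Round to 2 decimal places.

Sum the Euclidean lengths of each G1 segment: total = 107.99 mm.

107.99 mm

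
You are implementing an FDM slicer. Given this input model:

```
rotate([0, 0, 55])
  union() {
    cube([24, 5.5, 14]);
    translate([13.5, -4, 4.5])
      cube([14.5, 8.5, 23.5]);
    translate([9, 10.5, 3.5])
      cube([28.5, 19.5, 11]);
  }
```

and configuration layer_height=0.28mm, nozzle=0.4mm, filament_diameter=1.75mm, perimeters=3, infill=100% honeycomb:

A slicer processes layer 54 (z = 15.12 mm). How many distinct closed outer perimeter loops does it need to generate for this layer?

At z = 15.12 mm: the cube is absent (z outside [0, 14]); the cube at (13.5, -4) (footprint 14.5×8.5) is included at this height; the cube at (9, 10.5) is absent (z outside [3.5, 14.5]); Combining (union): only the 14.5×8.5 cube at (13.5, -4) is present, so the union is just that shape — 1 connected region; (rotated 55° about Z; rotation is an isometry so areas/perimeters/island counts are preserved). The result has 1 disconnected region.

1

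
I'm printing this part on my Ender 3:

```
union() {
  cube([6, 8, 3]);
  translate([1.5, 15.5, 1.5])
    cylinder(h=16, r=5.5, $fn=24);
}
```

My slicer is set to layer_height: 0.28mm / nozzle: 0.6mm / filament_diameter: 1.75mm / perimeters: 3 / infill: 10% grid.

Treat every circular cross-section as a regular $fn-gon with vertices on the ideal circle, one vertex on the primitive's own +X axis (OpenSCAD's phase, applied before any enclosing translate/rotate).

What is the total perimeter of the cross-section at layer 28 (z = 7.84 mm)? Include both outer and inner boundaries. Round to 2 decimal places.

34.46 mm

At z = 7.84 mm: the cube is absent (z outside [0, 3]); the r=5.5 cylinder at (1.5, 15.5) contributes a regular 24-gon of circumradius 5.5 (perimeter = 2·24·5.500·sin(180°/24) = 34.46 mm); Taking the union: only the r=5.5 cylinder at (1.5, 15.5) is present, so the union is just that shape — boundary = 34.46 mm. Overall, the cross-section is a single solid region. Total boundary length (outer) = 34.46 mm.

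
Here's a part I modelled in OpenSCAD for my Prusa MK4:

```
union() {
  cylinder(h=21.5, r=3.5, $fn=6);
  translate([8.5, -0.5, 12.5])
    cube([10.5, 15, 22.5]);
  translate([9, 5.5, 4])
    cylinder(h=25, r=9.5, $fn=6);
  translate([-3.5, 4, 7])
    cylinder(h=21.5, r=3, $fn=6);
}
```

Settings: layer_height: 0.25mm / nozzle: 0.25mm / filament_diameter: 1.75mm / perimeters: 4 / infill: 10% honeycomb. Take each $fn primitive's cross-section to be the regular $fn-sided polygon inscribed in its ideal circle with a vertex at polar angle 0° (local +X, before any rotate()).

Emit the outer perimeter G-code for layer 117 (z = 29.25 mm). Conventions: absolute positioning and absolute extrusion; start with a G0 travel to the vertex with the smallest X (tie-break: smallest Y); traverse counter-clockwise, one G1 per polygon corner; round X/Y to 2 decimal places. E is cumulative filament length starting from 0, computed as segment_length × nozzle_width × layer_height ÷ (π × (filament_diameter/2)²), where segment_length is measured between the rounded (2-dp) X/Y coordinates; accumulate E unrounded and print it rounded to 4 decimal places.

At z = 29.25 mm: the cylinder does not reach this height (z outside [0, 21.5]); the cube at (8.5, -0.5) is present — its section is the full 10.5×15 rectangle; the cylinder at (9, 5.5) does not reach this height (z outside [4, 29]); the cylinder at (-3.5, 4) is absent (z outside [7, 28.5]); Taking the union: only the 10.5×15 cube at (8.5, -0.5) is present, so the union is just that shape — 1 connected region. The outline is a single polygon with 4 vertices. Extrusion per mm of travel: 0.25 × 0.25 / (π × 0.875²) = 0.025984. Accumulating E over each segment gives final E = 1.3252.

G0 X8.50 Y-0.50 Z29.25
G1 X19.00 Y-0.50 E0.2728
G1 X19.00 Y14.50 E0.6626
G1 X8.50 Y14.50 E0.9354
G1 X8.50 Y-0.50 E1.3252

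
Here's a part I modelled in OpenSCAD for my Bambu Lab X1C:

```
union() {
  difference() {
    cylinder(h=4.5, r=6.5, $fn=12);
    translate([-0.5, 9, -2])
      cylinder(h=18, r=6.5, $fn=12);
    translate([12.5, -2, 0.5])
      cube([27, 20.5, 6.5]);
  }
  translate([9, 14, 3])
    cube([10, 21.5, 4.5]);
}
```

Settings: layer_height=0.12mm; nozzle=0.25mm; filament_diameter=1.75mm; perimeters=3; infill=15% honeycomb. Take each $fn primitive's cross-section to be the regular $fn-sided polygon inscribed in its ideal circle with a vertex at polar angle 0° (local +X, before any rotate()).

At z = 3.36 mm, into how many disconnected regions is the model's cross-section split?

At z = 3.36 mm: the r=6.5 cylinder contributes a regular 12-gon of circumradius 6.5; the r=6.5 cylinder at (-0.5, 9) gives a regular 12-gon of circumradius 6.5 (constant along its height); the 27×20.5 cube at (12.5, -2) contributes its full rectangle; After the difference (first − rest): starting from the r=6.5 cylinder, the r=6.5 cylinder at (-0.5, 9) partially overlaps it — only the 22.76 mm² overlap (of its 126.75 mm²) is removed, clipping the outline; the 27×20.5 cube at (12.5, -2) misses the remaining region (no effect) — 1 connected region; the 10×21.5 cube at (9, 14) contributes its full rectangle; Merging all regions: the 2 present regions are separate (no shared area or edge), so areas and boundary lengths simply add and each stays a separate island — 2 connected regions. The result has 2 disconnected regions.

2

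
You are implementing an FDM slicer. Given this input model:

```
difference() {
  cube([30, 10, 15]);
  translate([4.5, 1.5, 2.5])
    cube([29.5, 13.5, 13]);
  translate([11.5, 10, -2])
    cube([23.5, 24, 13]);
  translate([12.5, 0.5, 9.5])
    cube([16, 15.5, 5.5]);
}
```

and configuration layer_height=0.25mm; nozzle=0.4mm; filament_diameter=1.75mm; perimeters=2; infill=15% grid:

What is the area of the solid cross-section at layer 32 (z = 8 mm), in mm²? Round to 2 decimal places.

83.25 mm²

At z = 8 mm: the cube (footprint 30×10) is included at this height (area 300.00 mm²); the cube at (4.5, 1.5) is present — its section is the full 29.5×13.5 rectangle (area 398.25 mm²); the cube at (11.5, 10) (footprint 23.5×24) is included at this height (area 564.00 mm²); the cube at (12.5, 0.5) is absent (z outside [9.5, 15]); Subtracting the remaining from the first: starting from the 30×10 cube (300.00 mm²), the 29.5×13.5 cube at (4.5, 1.5) partially overlaps it — only the 216.75 mm² overlap (of its 398.25 mm²) is removed, clipping the outline; the 23.5×24 cube at (11.5, 10) misses the remaining region (no effect) — area = 83.25 mm². Overall, the cross-section is a single solid region. Net area = 83.25 mm².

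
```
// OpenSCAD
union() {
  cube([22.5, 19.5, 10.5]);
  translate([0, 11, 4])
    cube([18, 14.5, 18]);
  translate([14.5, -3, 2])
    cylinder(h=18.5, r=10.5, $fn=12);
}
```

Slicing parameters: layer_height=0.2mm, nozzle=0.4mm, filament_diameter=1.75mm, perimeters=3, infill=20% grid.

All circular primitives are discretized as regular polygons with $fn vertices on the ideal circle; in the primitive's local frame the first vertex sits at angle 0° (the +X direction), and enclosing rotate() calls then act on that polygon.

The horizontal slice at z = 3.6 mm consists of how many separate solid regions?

1

At z = 3.6 mm: the 22.5×19.5 cube contributes its full rectangle; the cube at (0, 11) is absent (z outside [4, 22]); the cylinder at (14.5, -3): section is a regular 12-gon, circumradius r=10.5; Combining (union): the regions partially overlap (shared area 101.05 mm²), so overlapping operands fuse into one piece — 1 connected region. The result has 1 disconnected region.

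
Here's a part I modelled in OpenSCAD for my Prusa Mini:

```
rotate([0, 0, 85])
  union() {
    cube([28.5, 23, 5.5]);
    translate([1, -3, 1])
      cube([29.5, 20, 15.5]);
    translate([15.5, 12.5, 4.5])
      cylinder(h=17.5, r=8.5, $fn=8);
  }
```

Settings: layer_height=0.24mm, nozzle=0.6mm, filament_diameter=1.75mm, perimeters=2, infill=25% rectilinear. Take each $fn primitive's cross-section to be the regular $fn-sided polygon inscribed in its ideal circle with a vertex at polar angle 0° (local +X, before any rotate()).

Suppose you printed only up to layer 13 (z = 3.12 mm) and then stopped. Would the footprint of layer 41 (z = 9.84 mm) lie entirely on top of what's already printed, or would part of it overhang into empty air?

Compare the two slices. At z = 3.12: the 28.5×23 cube contributes its full rectangle (area 655.50 mm²); the 29.5×20 cube at (1, -3) contributes its full rectangle (area 590.00 mm²); the cylinder at (15.5, 12.5) is not intersected at this z (z outside [4.5, 22]); Merging all regions: the regions partially overlap — summed areas 1245.50 mm² minus the doubly-counted overlap 467.50 mm² gives 778.00 mm² — area = 778.00 mm²; (whole slice rotated 85° about Z — lengths, areas and connectivity unchanged). At z = 9.84: the cube is absent (z outside [0, 5.5]); the cube at (1, -3) (footprint 29.5×20) is included at this height (area 590.00 mm²); the r=8.5 cylinder at (15.5, 12.5) contributes a regular 8-gon of circumradius 8.5 (area = (8/2)·8.500²·sin(360°/8) = 204.35 mm²); Merging all regions: the regions partially overlap — summed areas 794.35 mm² minus the doubly-counted overlap 170.29 mm² gives 624.06 mm² — area = 624.06 mm²; (whole slice rotated 85° about Z — lengths, areas and connectivity unchanged). Checking containment: the cross-section at z = 9.84 is a subset of the cross-section at z = 3.12.

entirely on top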